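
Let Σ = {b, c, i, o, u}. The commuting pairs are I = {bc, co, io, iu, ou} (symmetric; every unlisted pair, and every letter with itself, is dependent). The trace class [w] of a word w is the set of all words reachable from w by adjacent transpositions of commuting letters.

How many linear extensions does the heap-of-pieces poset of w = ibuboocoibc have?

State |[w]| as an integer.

44

0(i) covers ∅
1(b) covers 0:i
2(u) covers 1:b
3(b) covers 2:u
4(o) covers 3:b
5(o) covers 4:o
6(c) covers 2:u
7(o) covers 5:o
8(i) covers 3:b, 6:c
9(b) covers 7:o, 8:i
10(c) covers 8:i
floor of heap: 0:i
completions by unplaced set U, small U first (add the entries for U minus each lowest piece of U):
  |U|=1: {9}:1  {10}:1
  |U|=2: {7,9}:1  {9,10}:2
  |U|=3: {5,7,9}:1  {7,9,10}:3  {8,9,10}:2
  |U|=4: {4,5,7,9}:1  {5,7,9,10}:4  {6,8,9,10}:2  {7,8,9,10}:5
  |U|=5: {4,5,7,9,10}:5  {5,7,8,9,10}:9  {6,7,8,9,10}:7
  |U|=6: {4,5,7,8,9,10}:14  {5,6,7,8,9,10}:16
  |U|=7: {3,4,5,7,8,9,10}:14  {4,5,6,7,8,9,10}:30
  |U|=8: {3,4,5,6,7,8,9,10}:44
  |U|=9: {2,3,4,5,6,7,8,9,10}:44
  start at 0(i): 44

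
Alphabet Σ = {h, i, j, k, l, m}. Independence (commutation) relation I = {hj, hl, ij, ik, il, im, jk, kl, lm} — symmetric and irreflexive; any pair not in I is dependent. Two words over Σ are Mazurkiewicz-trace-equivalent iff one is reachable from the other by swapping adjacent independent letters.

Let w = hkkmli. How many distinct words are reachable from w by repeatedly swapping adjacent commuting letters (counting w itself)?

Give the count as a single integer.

24

0(h) covers ∅
1(k) covers 0:h
2(k) covers 1:k
3(m) covers 2:k
4(l) covers ∅
5(i) covers 0:h
floor of heap: 0:h, 4:l
completions by unplaced set U, small U first (add the entries for U minus each lowest piece of U):
  |U|=1: {3}:1  {4}:1  {5}:1
  |U|=2: {2,3}:1  {3,4}:2  {3,5}:2  {4,5}:2
  |U|=3: {1,2,3}:1  {2,3,4}:3  {2,3,5}:3  {3,4,5}:6
  |U|=4: {1,2,3,4}:4  {1,2,3,5}:4  {2,3,4,5}:12
  start at 0(h): 20
  start at 4(l): 4
sum over floor = 24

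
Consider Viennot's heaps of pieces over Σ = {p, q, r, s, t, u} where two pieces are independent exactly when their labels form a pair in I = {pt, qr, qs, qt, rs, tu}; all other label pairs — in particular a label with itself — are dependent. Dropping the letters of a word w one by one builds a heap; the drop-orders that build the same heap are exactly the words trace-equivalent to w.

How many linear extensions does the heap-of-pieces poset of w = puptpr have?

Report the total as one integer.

piece 0:p — minimal
piece 1:u rests on {0:p}
piece 2:p rests on {1:u}
piece 3:t — minimal
piece 4:p rests on {2:p}
piece 5:r rests on {3:t, 4:p}
minimal pieces: {0:p, 3:t}
ways to finish when only these pieces remain (= sum over removing one remaining piece with nothing left below it):
  1 left: {5}→1
  2 left: {3,5}→1  {4,5}→1
  3 left: {2,4,5}→1  {3,4,5}→2
  4 left: {1,2,4,5}→1  {2,3,4,5}→3
  placing 0:p first → 4 extensions
  placing 3:t first → 1 extensions
total linear extensions = 5

5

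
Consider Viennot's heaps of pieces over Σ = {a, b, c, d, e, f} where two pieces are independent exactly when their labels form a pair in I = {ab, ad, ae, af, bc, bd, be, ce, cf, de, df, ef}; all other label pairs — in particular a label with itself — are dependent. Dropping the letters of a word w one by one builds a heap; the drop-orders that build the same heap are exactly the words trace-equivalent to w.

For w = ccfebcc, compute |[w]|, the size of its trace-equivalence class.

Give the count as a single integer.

piece 0:c — minimal
piece 1:c rests on {0:c}
piece 2:f — minimal
piece 3:e — minimal
piece 4:b rests on {2:f}
piece 5:c rests on {1:c}
piece 6:c rests on {5:c}
minimal pieces: {0:c, 2:f, 3:e}
ways to finish when only these pieces remain (= sum over removing one remaining piece with nothing left below it):
  1 left: {3}→1  {4}→1  {6}→1
  2 left: {2,4}→1  {3,4}→2  {3,6}→2  {4,6}→2  {5,6}→1
  3 left: {1,5,6}→1  {2,3,4}→3  {2,4,6}→3  {3,4,6}→6  {3,5,6}→3  {4,5,6}→3
  4 left: {0,1,5,6}→1  {1,3,5,6}→4  {1,4,5,6}→4  {2,3,4,6}→12  {2,4,5,6}→6  {3,4,5,6}→12
  5 left: {0,1,3,5,6}→5  {0,1,4,5,6}→5  {1,2,4,5,6}→10  {1,3,4,5,6}→20  {2,3,4,5,6}→30
  placing 0:c first → 60 extensions
  placing 2:f first → 30 extensions
  placing 3:e first → 15 extensions
total linear extensions = 105

105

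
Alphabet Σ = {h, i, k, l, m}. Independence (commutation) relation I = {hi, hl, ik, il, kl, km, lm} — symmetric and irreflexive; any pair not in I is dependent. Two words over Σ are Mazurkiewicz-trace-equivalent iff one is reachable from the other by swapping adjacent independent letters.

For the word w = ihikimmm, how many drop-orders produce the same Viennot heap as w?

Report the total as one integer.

22

0(i) covers ∅
1(h) covers ∅
2(i) covers 0:i
3(k) covers 1:h
4(i) covers 2:i
5(m) covers 1:h, 4:i
6(m) covers 5:m
7(m) covers 6:m
floor of heap: 0:i, 1:h
completions by unplaced set U, small U first (add the entries for U minus each lowest piece of U):
  |U|=1: {3}:1  {7}:1
  |U|=2: {3,7}:2  {6,7}:1
  |U|=3: {3,6,7}:3  {5,6,7}:1
  |U|=4: {3,5,6,7}:4  {4,5,6,7}:1
  |U|=5: {1,3,5,6,7}:4  {2,4,5,6,7}:1  {3,4,5,6,7}:5
  |U|=6: {0,2,4,5,6,7}:1  {1,3,4,5,6,7}:9  {2,3,4,5,6,7}:6
  start at 0(i): 15
  start at 1(h): 7
sum over floor = 22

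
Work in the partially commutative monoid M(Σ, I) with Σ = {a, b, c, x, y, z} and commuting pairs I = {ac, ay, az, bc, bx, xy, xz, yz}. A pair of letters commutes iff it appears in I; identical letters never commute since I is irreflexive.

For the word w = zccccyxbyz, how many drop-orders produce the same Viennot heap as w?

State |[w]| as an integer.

10

0(z) covers ∅
1(c) covers 0:z
2(c) covers 1:c
3(c) covers 2:c
4(c) covers 3:c
5(y) covers 4:c
6(x) covers 4:c
7(b) covers 5:y
8(y) covers 7:b
9(z) covers 7:b
floor of heap: 0:z
completions by unplaced set U, small U first (add the entries for U minus each lowest piece of U):
  |U|=1: {6}:1  {8}:1  {9}:1
  |U|=2: {6,8}:2  {6,9}:2  {8,9}:2
  |U|=3: {6,8,9}:6  {7,8,9}:2
  |U|=4: {5,7,8,9}:2  {6,7,8,9}:8
  |U|=5: {5,6,7,8,9}:10
  |U|=6: {4,5,6,7,8,9}:10
  |U|=7: {3,4,5,6,7,8,9}:10
  |U|=8: {2,3,4,5,6,7,8,9}:10
  start at 0(z): 10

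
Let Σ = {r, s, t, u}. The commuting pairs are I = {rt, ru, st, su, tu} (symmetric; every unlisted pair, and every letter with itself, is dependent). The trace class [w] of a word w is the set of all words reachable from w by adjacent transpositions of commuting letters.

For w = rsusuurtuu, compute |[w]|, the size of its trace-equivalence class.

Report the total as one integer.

1260

drop 0:r onto floor
drop 1:s onto {0:r}
drop 2:u onto floor
drop 3:s onto {1:s}
drop 4:u onto {2:u}
drop 5:u onto {4:u}
drop 6:r onto {3:s}
drop 7:t onto floor
drop 8:u onto {5:u}
drop 9:u onto {8:u}
ground layer = {0:r, 2:u, 7:t}
drop-orders for the pieces not yet dropped (sum over which currently-grounded one goes next):
  1 to go: {6} 1  {7} 1  {9} 1
  2 to go: {3,6} 1  {6,7} 2  {6,9} 2  {7,9} 2  {8,9} 1
  3 to go: {1,3,6} 1  {3,6,7} 3  {3,6,9} 3  {5,8,9} 1  {6,7,9} 6  {6,8,9} 3  {7,8,9} 3
  4 to go: {0,1,3,6} 1  {1,3,6,7} 4  {1,3,6,9} 4  {3,6,7,9} 12  {3,6,8,9} 6  {4,5,8,9} 1  {5,6,8,9} 4  {5,7,8,9} 4  {6,7,8,9} 12
  5 to go: {0,1,3,6,7} 5  {0,1,3,6,9} 5  {1,3,6,7,9} 20  {1,3,6,8,9} 10  {2,4,5,8,9} 1  {3,5,6,8,9} 10  {3,6,7,8,9} 30  {4,5,6,8,9} 5  {4,5,7,8,9} 5  {5,6,7,8,9} 20
  6 to go: {0,1,3,6,7,9} 30  {0,1,3,6,8,9} 15  {1,3,5,6,8,9} 20  {1,3,6,7,8,9} 60  {2,4,5,6,8,9} 6  {2,4,5,7,8,9} 6  {3,4,5,6,8,9} 15  {3,5,6,7,8,9} 60  {4,5,6,7,8,9} 30
  7 to go: {0,1,3,5,6,8,9} 35  {0,1,3,6,7,8,9} 105  {1,3,4,5,6,8,9} 35  {1,3,5,6,7,8,9} 140  {2,3,4,5,6,8,9} 21  {2,4,5,6,7,8,9} 42  {3,4,5,6,7,8,9} 105
  8 to go: {0,1,3,4,5,6,8,9} 70  {0,1,3,5,6,7,8,9} 280  {1,2,3,4,5,6,8,9} 56  {1,3,4,5,6,7,8,9} 280  {2,3,4,5,6,7,8,9} 168
  if 0:r drops first: 504 orders
  if 2:u drops first: 630 orders
  if 7:t drops first: 126 orders
heap linearizations: 1260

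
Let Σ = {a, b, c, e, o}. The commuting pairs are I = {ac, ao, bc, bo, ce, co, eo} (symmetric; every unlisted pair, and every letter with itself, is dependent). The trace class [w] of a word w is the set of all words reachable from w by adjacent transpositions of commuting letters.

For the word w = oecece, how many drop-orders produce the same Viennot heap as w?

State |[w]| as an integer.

piece 0:o — minimal
piece 1:e — minimal
piece 2:c — minimal
piece 3:e rests on {1:e}
piece 4:c rests on {2:c}
piece 5:e rests on {3:e}
minimal pieces: {0:o, 1:e, 2:c}
ways to finish when only these pieces remain (= sum over removing one remaining piece with nothing left below it):
  1 left: {0}→1  {4}→1  {5}→1
  2 left: {0,4}→2  {0,5}→2  {2,4}→1  {3,5}→1  {4,5}→2
  3 left: {0,2,4}→3  {0,3,5}→3  {0,4,5}→6  {1,3,5}→1  {2,4,5}→3  {3,4,5}→3
  4 left: {0,1,3,5}→4  {0,2,4,5}→12  {0,3,4,5}→12  {1,3,4,5}→4  {2,3,4,5}→6
  placing 0:o first → 10 extensions
  placing 1:e first → 30 extensions
  placing 2:c first → 20 extensions
total linear extensions = 60

60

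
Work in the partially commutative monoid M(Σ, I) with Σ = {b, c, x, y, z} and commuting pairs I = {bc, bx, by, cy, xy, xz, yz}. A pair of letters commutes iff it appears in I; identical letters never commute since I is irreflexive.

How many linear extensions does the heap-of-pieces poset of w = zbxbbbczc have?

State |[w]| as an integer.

20

drop 0:z onto floor
drop 1:b onto {0:z}
drop 2:x onto floor
drop 3:b onto {1:b}
drop 4:b onto {3:b}
drop 5:b onto {4:b}
drop 6:c onto {0:z, 2:x}
drop 7:z onto {5:b, 6:c}
drop 8:c onto {7:z}
ground layer = {0:z, 2:x}
drop-orders for the pieces not yet dropped (sum over which currently-grounded one goes next):
  1 to go: {8} 1
  2 to go: {7,8} 1
  3 to go: {5,7,8} 1  {6,7,8} 1
  4 to go: {2,6,7,8} 1  {4,5,7,8} 1  {5,6,7,8} 2
  5 to go: {2,5,6,7,8} 3  {3,4,5,7,8} 1  {4,5,6,7,8} 3
  6 to go: {1,3,4,5,7,8} 1  {2,4,5,6,7,8} 6  {3,4,5,6,7,8} 4
  7 to go: {1,3,4,5,6,7,8} 5  {2,3,4,5,6,7,8} 10
  if 0:z drops first: 15 orders
  if 2:x drops first: 5 orders
heap linearizations: 20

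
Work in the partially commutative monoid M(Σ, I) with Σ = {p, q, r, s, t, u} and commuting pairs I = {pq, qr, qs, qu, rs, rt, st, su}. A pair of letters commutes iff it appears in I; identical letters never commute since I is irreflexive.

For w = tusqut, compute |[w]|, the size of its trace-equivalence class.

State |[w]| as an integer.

18

0(t) covers ∅
1(u) covers 0:t
2(s) covers ∅
3(q) covers 0:t
4(u) covers 1:u
5(t) covers 3:q, 4:u
floor of heap: 0:t, 2:s
completions by unplaced set U, small U first (add the entries for U minus each lowest piece of U):
  |U|=1: {2}:1  {5}:1
  |U|=2: {2,5}:2  {3,5}:1  {4,5}:1
  |U|=3: {1,4,5}:1  {2,3,5}:3  {2,4,5}:3  {3,4,5}:2
  |U|=4: {1,2,4,5}:4  {1,3,4,5}:3  {2,3,4,5}:8
  start at 0(t): 15
  start at 2(s): 3
sum over floor = 18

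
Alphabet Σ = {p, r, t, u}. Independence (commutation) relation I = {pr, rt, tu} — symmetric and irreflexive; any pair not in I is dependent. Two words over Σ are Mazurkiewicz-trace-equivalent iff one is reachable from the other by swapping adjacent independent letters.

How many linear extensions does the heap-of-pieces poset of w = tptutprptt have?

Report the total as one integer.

18

#0=t has no predecessor
#1=p depends on [0:t]
#2=t depends on [1:p]
#3=u depends on [1:p]
#4=t depends on [2:t]
#5=p depends on [3:u, 4:t]
#6=r depends on [3:u]
#7=p depends on [5:p]
#8=t depends on [7:p]
#9=t depends on [8:t]
sources: [0:t]
N(rest) = Σ N(rest − s) over sources s of rest; N(one piece) = 1:
  size 1 → [6]=1  [9]=1
  size 2 → [6,9]=2  [8,9]=1
  size 3 → [6,8,9]=3  [7,8,9]=1
  size 4 → [5,7,8,9]=1  [6,7,8,9]=4
  size 5 → [4,5,7,8,9]=1  [5,6,7,8,9]=5
  size 6 → [2,4,5,7,8,9]=1  [3,5,6,7,8,9]=5  [4,5,6,7,8,9]=6
  size 7 → [2,4,5,6,7,8,9]=7  [3,4,5,6,7,8,9]=11
  size 8 → [2,3,4,5,6,7,8,9]=18
  first=0(t) contributes 18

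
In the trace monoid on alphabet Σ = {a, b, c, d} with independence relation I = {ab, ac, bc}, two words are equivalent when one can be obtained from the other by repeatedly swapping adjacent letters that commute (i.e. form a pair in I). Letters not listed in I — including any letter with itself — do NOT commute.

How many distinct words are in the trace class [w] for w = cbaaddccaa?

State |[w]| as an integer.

72

0(c) covers ∅
1(b) covers ∅
2(a) covers ∅
3(a) covers 2:a
4(d) covers 0:c, 1:b, 3:a
5(d) covers 4:d
6(c) covers 5:d
7(c) covers 6:c
8(a) covers 5:d
9(a) covers 8:a
floor of heap: 0:c, 1:b, 2:a
completions by unplaced set U, small U first (add the entries for U minus each lowest piece of U):
  |U|=1: {7}:1  {9}:1
  |U|=2: {6,7}:1  {7,9}:2  {8,9}:1
  |U|=3: {6,7,9}:3  {7,8,9}:3
  |U|=4: {6,7,8,9}:6
  |U|=5: {5,6,7,8,9}:6
  |U|=6: {4,5,6,7,8,9}:6
  |U|=7: {0,4,5,6,7,8,9}:6  {1,4,5,6,7,8,9}:6  {3,4,5,6,7,8,9}:6
  |U|=8: {0,1,4,5,6,7,8,9}:12  {0,3,4,5,6,7,8,9}:12  {1,3,4,5,6,7,8,9}:12  {2,3,4,5,6,7,8,9}:6
  start at 0(c): 18
  start at 1(b): 18
  start at 2(a): 36
sum over floor = 72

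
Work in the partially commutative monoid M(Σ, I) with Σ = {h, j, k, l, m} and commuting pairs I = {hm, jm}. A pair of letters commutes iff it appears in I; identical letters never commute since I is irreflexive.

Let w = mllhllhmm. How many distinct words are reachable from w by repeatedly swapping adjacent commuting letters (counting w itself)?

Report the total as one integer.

3

0(m) covers ∅
1(l) covers 0:m
2(l) covers 1:l
3(h) covers 2:l
4(l) covers 3:h
5(l) covers 4:l
6(h) covers 5:l
7(m) covers 5:l
8(m) covers 7:m
floor of heap: 0:m
completions by unplaced set U, small U first (add the entries for U minus each lowest piece of U):
  |U|=1: {6}:1  {8}:1
  |U|=2: {6,8}:2  {7,8}:1
  |U|=3: {6,7,8}:3
  |U|=4: {5,6,7,8}:3
  |U|=5: {4,5,6,7,8}:3
  |U|=6: {3,4,5,6,7,8}:3
  |U|=7: {2,3,4,5,6,7,8}:3
  start at 0(m): 3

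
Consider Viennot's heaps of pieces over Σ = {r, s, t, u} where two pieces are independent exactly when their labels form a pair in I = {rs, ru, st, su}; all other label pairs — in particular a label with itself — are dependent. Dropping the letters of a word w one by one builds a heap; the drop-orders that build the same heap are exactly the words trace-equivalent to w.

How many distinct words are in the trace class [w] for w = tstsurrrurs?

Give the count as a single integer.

2475

drop 0:t onto floor
drop 1:s onto floor
drop 2:t onto {0:t}
drop 3:s onto {1:s}
drop 4:u onto {2:t}
drop 5:r onto {2:t}
drop 6:r onto {5:r}
drop 7:r onto {6:r}
drop 8:u onto {4:u}
drop 9:r onto {7:r}
drop 10:s onto {3:s}
ground layer = {0:t, 1:s}
drop-orders for the pieces not yet dropped (sum over which currently-grounded one goes next):
  1 to go: {8} 1  {9} 1  {10} 1
  2 to go: {3,10} 1  {4,8} 1  {7,9} 1  {8,9} 2  {8,10} 2  {9,10} 2
  3 to go: {1,3,10} 1  {3,8,10} 3  {3,9,10} 3  {4,8,9} 3  {4,8,10} 3  {6,7,9} 1  {7,8,9} 3  {7,9,10} 3  {8,9,10} 6
  4 to go: {1,3,8,10} 4  {1,3,9,10} 4  {3,4,8,10} 6  {3,7,9,10} 6  {3,8,9,10} 12  {4,7,8,9} 6  {4,8,9,10} 12  {5,6,7,9} 1  {6,7,8,9} 4  {6,7,9,10} 4  {7,8,9,10} 12
  5 to go: {1,3,4,8,10} 10  {1,3,7,9,10} 10  {1,3,8,9,10} 20  {3,4,8,9,10} 30  {3,6,7,9,10} 10  {3,7,8,9,10} 30  {4,6,7,8,9} 10  {4,7,8,9,10} 30  {5,6,7,8,9} 5  {5,6,7,9,10} 5  {6,7,8,9,10} 20
  6 to go: {1,3,4,8,9,10} 60  {1,3,6,7,9,10} 20  {1,3,7,8,9,10} 60  {3,4,7,8,9,10} 90  {3,5,6,7,9,10} 15  {3,6,7,8,9,10} 60  {4,5,6,7,8,9} 15  {4,6,7,8,9,10} 60  {5,6,7,8,9,10} 30
  7 to go: {1,3,4,7,8,9,10} 210  {1,3,5,6,7,9,10} 35  {1,3,6,7,8,9,10} 140  {2,4,5,6,7,8,9} 15  {3,4,6,7,8,9,10} 210  {3,5,6,7,8,9,10} 105  {4,5,6,7,8,9,10} 105
  8 to go: {0,2,4,5,6,7,8,9} 15  {1,3,4,6,7,8,9,10} 560  {1,3,5,6,7,8,9,10} 280  {2,4,5,6,7,8,9,10} 120  {3,4,5,6,7,8,9,10} 420
  9 to go: {0,2,4,5,6,7,8,9,10} 135  {1,3,4,5,6,7,8,9,10} 1260  {2,3,4,5,6,7,8,9,10} 540
  if 0:t drops first: 1800 orders
  if 1:s drops first: 675 orders
heap linearizations: 2475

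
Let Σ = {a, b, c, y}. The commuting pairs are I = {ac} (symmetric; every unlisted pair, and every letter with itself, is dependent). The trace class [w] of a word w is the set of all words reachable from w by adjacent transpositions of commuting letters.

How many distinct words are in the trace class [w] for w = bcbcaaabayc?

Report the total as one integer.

piece 0:b — minimal
piece 1:c rests on {0:b}
piece 2:b rests on {1:c}
piece 3:c rests on {2:b}
piece 4:a rests on {2:b}
piece 5:a rests on {4:a}
piece 6:a rests on {5:a}
piece 7:b rests on {3:c, 6:a}
piece 8:a rests on {7:b}
piece 9:y rests on {8:a}
piece 10:c rests on {9:y}
minimal pieces: {0:b}
ways to finish when only these pieces remain (= sum over removing one remaining piece with nothing left below it):
  1 left: {10}→1
  2 left: {9,10}→1
  3 left: {8,9,10}→1
  4 left: {7,8,9,10}→1
  5 left: {3,7,8,9,10}→1  {6,7,8,9,10}→1
  6 left: {3,6,7,8,9,10}→2  {5,6,7,8,9,10}→1
  7 left: {3,5,6,7,8,9,10}→3  {4,5,6,7,8,9,10}→1
  8 left: {3,4,5,6,7,8,9,10}→4
  9 left: {2,3,4,5,6,7,8,9,10}→4
  placing 0:b first → 4 extensions

4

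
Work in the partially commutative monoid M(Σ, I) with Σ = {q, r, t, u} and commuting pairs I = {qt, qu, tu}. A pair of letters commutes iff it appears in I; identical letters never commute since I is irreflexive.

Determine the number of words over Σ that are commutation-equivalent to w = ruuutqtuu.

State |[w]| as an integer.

drop 0:r onto floor
drop 1:u onto {0:r}
drop 2:u onto {1:u}
drop 3:u onto {2:u}
drop 4:t onto {0:r}
drop 5:q onto {0:r}
drop 6:t onto {4:t}
drop 7:u onto {3:u}
drop 8:u onto {7:u}
ground layer = {0:r}
drop-orders for the pieces not yet dropped (sum over which currently-grounded one goes next):
  1 to go: {5} 1  {6} 1  {8} 1
  2 to go: {4,6} 1  {5,6} 2  {5,8} 2  {6,8} 2  {7,8} 1
  3 to go: {3,7,8} 1  {4,5,6} 3  {4,6,8} 3  {5,6,8} 6  {5,7,8} 3  {6,7,8} 3
  4 to go: {2,3,7,8} 1  {3,5,7,8} 4  {3,6,7,8} 4  {4,5,6,8} 12  {4,6,7,8} 6  {5,6,7,8} 12
  5 to go: {1,2,3,7,8} 1  {2,3,5,7,8} 5  {2,3,6,7,8} 5  {3,4,6,7,8} 10  {3,5,6,7,8} 20  {4,5,6,7,8} 30
  6 to go: {1,2,3,5,7,8} 6  {1,2,3,6,7,8} 6  {2,3,4,6,7,8} 15  {2,3,5,6,7,8} 30  {3,4,5,6,7,8} 60
  7 to go: {1,2,3,4,6,7,8} 21  {1,2,3,5,6,7,8} 42  {2,3,4,5,6,7,8} 105
  if 0:r drops first: 168 orders

168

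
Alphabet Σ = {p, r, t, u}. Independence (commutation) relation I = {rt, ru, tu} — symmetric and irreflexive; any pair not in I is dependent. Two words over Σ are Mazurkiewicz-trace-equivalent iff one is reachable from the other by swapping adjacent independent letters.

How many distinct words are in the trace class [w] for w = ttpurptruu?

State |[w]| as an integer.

24

#0=t has no predecessor
#1=t depends on [0:t]
#2=p depends on [1:t]
#3=u depends on [2:p]
#4=r depends on [2:p]
#5=p depends on [3:u, 4:r]
#6=t depends on [5:p]
#7=r depends on [5:p]
#8=u depends on [5:p]
#9=u depends on [8:u]
sources: [0:t]
N(rest) = Σ N(rest − s) over sources s of rest; N(one piece) = 1:
  size 1 → [6]=1  [7]=1  [9]=1
  size 2 → [6,7]=2  [6,9]=2  [7,9]=2  [8,9]=1
  size 3 → [6,7,9]=6  [6,8,9]=3  [7,8,9]=3
  size 4 → [6,7,8,9]=12
  size 5 → [5,6,7,8,9]=12
  size 6 → [3,5,6,7,8,9]=12  [4,5,6,7,8,9]=12
  size 7 → [3,4,5,6,7,8,9]=24
  size 8 → [2,3,4,5,6,7,8,9]=24
  first=0(t) contributes 24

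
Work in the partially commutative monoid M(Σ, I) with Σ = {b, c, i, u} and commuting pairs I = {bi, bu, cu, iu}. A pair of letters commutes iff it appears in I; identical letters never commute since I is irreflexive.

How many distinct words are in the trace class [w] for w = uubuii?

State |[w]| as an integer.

#0=u has no predecessor
#1=u depends on [0:u]
#2=b has no predecessor
#3=u depends on [1:u]
#4=i has no predecessor
#5=i depends on [4:i]
sources: [0:u, 2:b, 4:i]
N(rest) = Σ N(rest − s) over sources s of rest; N(one piece) = 1:
  size 1 → [2]=1  [3]=1  [5]=1
  size 2 → [1,3]=1  [2,3]=2  [2,5]=2  [3,5]=2  [4,5]=1
  size 3 → [0,1,3]=1  [1,2,3]=3  [1,3,5]=3  [2,3,5]=6  [2,4,5]=3  [3,4,5]=3
  size 4 → [0,1,2,3]=4  [0,1,3,5]=4  [1,2,3,5]=12  [1,3,4,5]=6  [2,3,4,5]=12
  first=0(u) contributes 30
  first=2(b) contributes 10
  first=4(i) contributes 20
|[w]| = 60

60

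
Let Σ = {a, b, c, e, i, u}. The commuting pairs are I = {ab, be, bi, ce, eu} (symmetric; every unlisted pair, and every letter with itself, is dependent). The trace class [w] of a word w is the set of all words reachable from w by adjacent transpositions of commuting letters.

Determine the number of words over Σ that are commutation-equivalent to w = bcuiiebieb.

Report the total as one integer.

21

drop 0:b onto floor
drop 1:c onto {0:b}
drop 2:u onto {1:c}
drop 3:i onto {2:u}
drop 4:i onto {3:i}
drop 5:e onto {4:i}
drop 6:b onto {2:u}
drop 7:i onto {5:e}
drop 8:e onto {7:i}
drop 9:b onto {6:b}
ground layer = {0:b}
drop-orders for the pieces not yet dropped (sum over which currently-grounded one goes next):
  1 to go: {8} 1  {9} 1
  2 to go: {6,9} 1  {7,8} 1  {8,9} 2
  3 to go: {5,7,8} 1  {6,8,9} 3  {7,8,9} 3
  4 to go: {4,5,7,8} 1  {5,7,8,9} 4  {6,7,8,9} 6
  5 to go: {3,4,5,7,8} 1  {4,5,7,8,9} 5  {5,6,7,8,9} 10
  6 to go: {3,4,5,7,8,9} 6  {4,5,6,7,8,9} 15
  7 to go: {3,4,5,6,7,8,9} 21
  8 to go: {2,3,4,5,6,7,8,9} 21
  if 0:b drops first: 21 orders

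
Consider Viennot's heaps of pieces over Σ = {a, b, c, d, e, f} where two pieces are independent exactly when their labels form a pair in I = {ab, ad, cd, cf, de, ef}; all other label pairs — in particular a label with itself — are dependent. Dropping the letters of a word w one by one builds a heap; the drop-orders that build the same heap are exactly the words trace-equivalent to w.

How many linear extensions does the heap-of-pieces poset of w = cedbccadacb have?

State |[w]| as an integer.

18

drop 0:c onto floor
drop 1:e onto {0:c}
drop 2:d onto floor
drop 3:b onto {1:e, 2:d}
drop 4:c onto {3:b}
drop 5:c onto {4:c}
drop 6:a onto {5:c}
drop 7:d onto {3:b}
drop 8:a onto {6:a}
drop 9:c onto {8:a}
drop 10:b onto {7:d, 9:c}
ground layer = {0:c, 2:d}
drop-orders for the pieces not yet dropped (sum over which currently-grounded one goes next):
  1 to go: {10} 1
  2 to go: {7,10} 1  {9,10} 1
  3 to go: {7,9,10} 2  {8,9,10} 1
  4 to go: {6,8,9,10} 1  {7,8,9,10} 3
  5 to go: {5,6,8,9,10} 1  {6,7,8,9,10} 4
  6 to go: {4,5,6,8,9,10} 1  {5,6,7,8,9,10} 5
  7 to go: {4,5,6,7,8,9,10} 6
  8 to go: {3,4,5,6,7,8,9,10} 6
  9 to go: {1,3,4,5,6,7,8,9,10} 6  {2,3,4,5,6,7,8,9,10} 6
  if 0:c drops first: 12 orders
  if 2:d drops first: 6 orders
heap linearizations: 18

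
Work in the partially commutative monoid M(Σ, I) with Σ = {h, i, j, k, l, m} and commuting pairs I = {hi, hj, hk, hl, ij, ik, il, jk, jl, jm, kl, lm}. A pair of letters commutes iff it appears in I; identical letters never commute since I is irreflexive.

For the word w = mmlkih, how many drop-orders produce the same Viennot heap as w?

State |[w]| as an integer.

0(m) covers ∅
1(m) covers 0:m
2(l) covers ∅
3(k) covers 1:m
4(i) covers 1:m
5(h) covers 1:m
floor of heap: 0:m, 2:l
completions by unplaced set U, small U first (add the entries for U minus each lowest piece of U):
  |U|=1: {2}:1  {3}:1  {4}:1  {5}:1
  |U|=2: {2,3}:2  {2,4}:2  {2,5}:2  {3,4}:2  {3,5}:2  {4,5}:2
  |U|=3: {2,3,4}:6  {2,3,5}:6  {2,4,5}:6  {3,4,5}:6
  |U|=4: {1,3,4,5}:6  {2,3,4,5}:24
  start at 0(m): 30
  start at 2(l): 6
sum over floor = 36

36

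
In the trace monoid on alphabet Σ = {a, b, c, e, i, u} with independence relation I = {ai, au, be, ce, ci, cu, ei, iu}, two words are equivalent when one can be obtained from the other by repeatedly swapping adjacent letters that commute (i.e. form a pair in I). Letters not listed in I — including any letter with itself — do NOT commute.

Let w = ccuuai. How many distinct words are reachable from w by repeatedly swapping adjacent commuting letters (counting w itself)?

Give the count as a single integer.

#0=c has no predecessor
#1=c depends on [0:c]
#2=u has no predecessor
#3=u depends on [2:u]
#4=a depends on [1:c]
#5=i has no predecessor
sources: [0:c, 2:u, 5:i]
N(rest) = Σ N(rest − s) over sources s of rest; N(one piece) = 1:
  size 1 → [3]=1  [4]=1  [5]=1
  size 2 → [1,4]=1  [2,3]=1  [3,4]=2  [3,5]=2  [4,5]=2
  size 3 → [0,1,4]=1  [1,3,4]=3  [1,4,5]=3  [2,3,4]=3  [2,3,5]=3  [3,4,5]=6
  size 4 → [0,1,3,4]=4  [0,1,4,5]=4  [1,2,3,4]=6  [1,3,4,5]=12  [2,3,4,5]=12
  first=0(c) contributes 30
  first=2(u) contributes 20
  first=5(i) contributes 10
|[w]| = 60

60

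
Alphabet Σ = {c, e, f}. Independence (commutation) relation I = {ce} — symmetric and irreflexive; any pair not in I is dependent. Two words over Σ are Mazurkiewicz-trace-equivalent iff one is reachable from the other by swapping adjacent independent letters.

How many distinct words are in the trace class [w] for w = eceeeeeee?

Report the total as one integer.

0(e) covers ∅
1(c) covers ∅
2(e) covers 0:e
3(e) covers 2:e
4(e) covers 3:e
5(e) covers 4:e
6(e) covers 5:e
7(e) covers 6:e
8(e) covers 7:e
floor of heap: 0:e, 1:c
completions by unplaced set U, small U first (add the entries for U minus each lowest piece of U):
  |U|=1: {1}:1  {8}:1
  |U|=2: {1,8}:2  {7,8}:1
  |U|=3: {1,7,8}:3  {6,7,8}:1
  |U|=4: {1,6,7,8}:4  {5,6,7,8}:1
  |U|=5: {1,5,6,7,8}:5  {4,5,6,7,8}:1
  |U|=6: {1,4,5,6,7,8}:6  {3,4,5,6,7,8}:1
  |U|=7: {1,3,4,5,6,7,8}:7  {2,3,4,5,6,7,8}:1
  start at 0(e): 8
  start at 1(c): 1
sum over floor = 9

9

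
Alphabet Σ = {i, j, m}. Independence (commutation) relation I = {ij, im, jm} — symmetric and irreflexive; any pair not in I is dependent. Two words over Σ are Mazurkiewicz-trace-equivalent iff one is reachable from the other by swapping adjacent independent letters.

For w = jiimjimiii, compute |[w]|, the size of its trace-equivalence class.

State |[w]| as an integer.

#0=j has no predecessor
#1=i has no predecessor
#2=i depends on [1:i]
#3=m has no predecessor
#4=j depends on [0:j]
#5=i depends on [2:i]
#6=m depends on [3:m]
#7=i depends on [5:i]
#8=i depends on [7:i]
#9=i depends on [8:i]
sources: [0:j, 1:i, 3:m]
N(rest) = Σ N(rest − s) over sources s of rest; N(one piece) = 1:
  size 1 → [4]=1  [6]=1  [9]=1
  size 2 → [0,4]=1  [3,6]=1  [4,6]=2  [4,9]=2  [6,9]=2  [8,9]=1
  size 3 → [0,4,6]=3  [0,4,9]=3  [3,4,6]=3  [3,6,9]=3  [4,6,9]=6  [4,8,9]=3  [6,8,9]=3  [7,8,9]=1
  size 4 → [0,3,4,6]=6  [0,4,6,9]=12  [0,4,8,9]=6  [3,4,6,9]=12  [3,6,8,9]=6  [4,6,8,9]=12  [4,7,8,9]=4  [5,7,8,9]=1  [6,7,8,9]=4
  size 5 → [0,3,4,6,9]=30  [0,4,6,8,9]=30  [0,4,7,8,9]=10  [2,5,7,8,9]=1  [3,4,6,8,9]=30  [3,6,7,8,9]=10  [4,5,7,8,9]=5  [4,6,7,8,9]=20  [5,6,7,8,9]=5
  size 6 → [0,3,4,6,8,9]=90  [0,4,5,7,8,9]=15  [0,4,6,7,8,9]=60  [1,2,5,7,8,9]=1  [2,4,5,7,8,9]=6  [2,5,6,7,8,9]=6  [3,4,6,7,8,9]=60  [3,5,6,7,8,9]=15  [4,5,6,7,8,9]=30
  size 7 → [0,2,4,5,7,8,9]=21  [0,3,4,6,7,8,9]=210  [0,4,5,6,7,8,9]=105  [1,2,4,5,7,8,9]=7  [1,2,5,6,7,8,9]=7  [2,3,5,6,7,8,9]=21  [2,4,5,6,7,8,9]=42  [3,4,5,6,7,8,9]=105
  size 8 → [0,1,2,4,5,7,8,9]=28  [0,2,4,5,6,7,8,9]=168  [0,3,4,5,6,7,8,9]=420  [1,2,3,5,6,7,8,9]=28  [1,2,4,5,6,7,8,9]=56  [2,3,4,5,6,7,8,9]=168
  first=0(j) contributes 252
  first=1(i) contributes 756
  first=3(m) contributes 252
|[w]| = 1260

1260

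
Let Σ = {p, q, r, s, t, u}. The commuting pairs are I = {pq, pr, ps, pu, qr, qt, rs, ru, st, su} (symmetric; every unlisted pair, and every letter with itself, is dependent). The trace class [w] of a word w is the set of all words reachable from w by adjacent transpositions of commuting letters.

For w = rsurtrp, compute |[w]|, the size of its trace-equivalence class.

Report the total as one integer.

42

piece 0:r — minimal
piece 1:s — minimal
piece 2:u — minimal
piece 3:r rests on {0:r}
piece 4:t rests on {2:u, 3:r}
piece 5:r rests on {4:t}
piece 6:p rests on {4:t}
minimal pieces: {0:r, 1:s, 2:u}
ways to finish when only these pieces remain (= sum over removing one remaining piece with nothing left below it):
  1 left: {1}→1  {5}→1  {6}→1
  2 left: {1,5}→2  {1,6}→2  {5,6}→2
  3 left: {1,5,6}→6  {4,5,6}→2
  4 left: {1,4,5,6}→8  {2,4,5,6}→2  {3,4,5,6}→2
  5 left: {0,3,4,5,6}→2  {1,2,4,5,6}→10  {1,3,4,5,6}→10  {2,3,4,5,6}→4
  placing 0:r first → 24 extensions
  placing 1:s first → 6 extensions
  placing 2:u first → 12 extensions
total linear extensions = 42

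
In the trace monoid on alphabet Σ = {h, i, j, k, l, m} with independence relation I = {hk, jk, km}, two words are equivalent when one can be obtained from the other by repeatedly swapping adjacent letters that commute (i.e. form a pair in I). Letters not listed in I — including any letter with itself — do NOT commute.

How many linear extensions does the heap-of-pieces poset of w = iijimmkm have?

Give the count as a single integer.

#0=i has no predecessor
#1=i depends on [0:i]
#2=j depends on [1:i]
#3=i depends on [2:j]
#4=m depends on [3:i]
#5=m depends on [4:m]
#6=k depends on [3:i]
#7=m depends on [5:m]
sources: [0:i]
N(rest) = Σ N(rest − s) over sources s of rest; N(one piece) = 1:
  size 1 → [6]=1  [7]=1
  size 2 → [5,7]=1  [6,7]=2
  size 3 → [4,5,7]=1  [5,6,7]=3
  size 4 → [4,5,6,7]=4
  size 5 → [3,4,5,6,7]=4
  size 6 → [2,3,4,5,6,7]=4
  first=0(i) contributes 4

4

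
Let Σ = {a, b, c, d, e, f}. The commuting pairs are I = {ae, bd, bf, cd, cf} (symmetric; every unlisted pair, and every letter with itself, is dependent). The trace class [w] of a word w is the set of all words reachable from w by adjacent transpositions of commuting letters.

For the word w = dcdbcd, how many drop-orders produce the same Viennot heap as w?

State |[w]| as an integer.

20

0(d) covers ∅
1(c) covers ∅
2(d) covers 0:d
3(b) covers 1:c
4(c) covers 3:b
5(d) covers 2:d
floor of heap: 0:d, 1:c
completions by unplaced set U, small U first (add the entries for U minus each lowest piece of U):
  |U|=1: {4}:1  {5}:1
  |U|=2: {2,5}:1  {3,4}:1  {4,5}:2
  |U|=3: {0,2,5}:1  {1,3,4}:1  {2,4,5}:3  {3,4,5}:3
  |U|=4: {0,2,4,5}:4  {1,3,4,5}:4  {2,3,4,5}:6
  start at 0(d): 10
  start at 1(c): 10
sum over floor = 20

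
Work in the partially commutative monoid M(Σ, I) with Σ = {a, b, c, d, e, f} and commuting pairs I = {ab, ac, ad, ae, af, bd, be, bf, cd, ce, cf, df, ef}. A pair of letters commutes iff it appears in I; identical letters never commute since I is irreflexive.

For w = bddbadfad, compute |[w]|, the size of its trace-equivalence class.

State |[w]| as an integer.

3780

piece 0:b — minimal
piece 1:d — minimal
piece 2:d rests on {1:d}
piece 3:b rests on {0:b}
piece 4:a — minimal
piece 5:d rests on {2:d}
piece 6:f — minimal
piece 7:a rests on {4:a}
piece 8:d rests on {5:d}
minimal pieces: {0:b, 1:d, 4:a, 6:f}
ways to finish when only these pieces remain (= sum over removing one remaining piece with nothing left below it):
  1 left: {3}→1  {6}→1  {7}→1  {8}→1
  2 left: {0,3}→1  {3,6}→2  {3,7}→2  {3,8}→2  {4,7}→1  {5,8}→1  {6,7}→2  {6,8}→2  {7,8}→2
  3 left: {0,3,6}→3  {0,3,7}→3  {0,3,8}→3  {2,5,8}→1  {3,4,7}→3  {3,5,8}→3  {3,6,7}→6  {3,6,8}→6  {3,7,8}→6  {4,6,7}→3  {4,7,8}→3  {5,6,8}→3  {5,7,8}→3  {6,7,8}→6
  4 left: {0,3,4,7}→6  {0,3,5,8}→6  {0,3,6,7}→12  {0,3,6,8}→12  {0,3,7,8}→12  {1,2,5,8}→1  {2,3,5,8}→4  {2,5,6,8}→4  {2,5,7,8}→4  {3,4,6,7}→12  {3,4,7,8}→12  {3,5,6,8}→12  {3,5,7,8}→12  {3,6,7,8}→24  {4,5,7,8}→6  {4,6,7,8}→12  {5,6,7,8}→12
  5 left: {0,2,3,5,8}→10  {0,3,4,6,7}→30  {0,3,4,7,8}→30  {0,3,5,6,8}→30  {0,3,5,7,8}→30  {0,3,6,7,8}→60  {1,2,3,5,8}→5  {1,2,5,6,8}→5  {1,2,5,7,8}→5  {2,3,5,6,8}→20  {2,3,5,7,8}→20  {2,4,5,7,8}→10  {2,5,6,7,8}→20  {3,4,5,7,8}→30  {3,4,6,7,8}→60  {3,5,6,7,8}→60  {4,5,6,7,8}→30
  6 left: {0,1,2,3,5,8}→15  {0,2,3,5,6,8}→60  {0,2,3,5,7,8}→60  {0,3,4,5,7,8}→90  {0,3,4,6,7,8}→180  {0,3,5,6,7,8}→180  {1,2,3,5,6,8}→30  {1,2,3,5,7,8}→30  {1,2,4,5,7,8}→15  {1,2,5,6,7,8}→30  {2,3,4,5,7,8}→60  {2,3,5,6,7,8}→120  {2,4,5,6,7,8}→60  {3,4,5,6,7,8}→180
  7 left: {0,1,2,3,5,6,8}→105  {0,1,2,3,5,7,8}→105  {0,2,3,4,5,7,8}→210  {0,2,3,5,6,7,8}→420  {0,3,4,5,6,7,8}→630  {1,2,3,4,5,7,8}→105  {1,2,3,5,6,7,8}→210  {1,2,4,5,6,7,8}→105  {2,3,4,5,6,7,8}→420
  placing 0:b first → 840 extensions
  placing 1:d first → 1680 extensions
  placing 4:a first → 840 extensions
  placing 6:f first → 420 extensions
total linear extensions = 3780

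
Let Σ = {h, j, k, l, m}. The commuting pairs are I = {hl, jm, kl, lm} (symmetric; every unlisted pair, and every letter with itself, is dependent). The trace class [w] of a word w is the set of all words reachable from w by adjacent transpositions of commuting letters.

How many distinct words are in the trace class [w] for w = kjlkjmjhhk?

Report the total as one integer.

7

drop 0:k onto floor
drop 1:j onto {0:k}
drop 2:l onto {1:j}
drop 3:k onto {1:j}
drop 4:j onto {2:l, 3:k}
drop 5:m onto {3:k}
drop 6:j onto {4:j}
drop 7:h onto {5:m, 6:j}
drop 8:h onto {7:h}
drop 9:k onto {8:h}
ground layer = {0:k}
drop-orders for the pieces not yet dropped (sum over which currently-grounded one goes next):
  1 to go: {9} 1
  2 to go: {8,9} 1
  3 to go: {7,8,9} 1
  4 to go: {5,7,8,9} 1  {6,7,8,9} 1
  5 to go: {4,6,7,8,9} 1  {5,6,7,8,9} 2
  6 to go: {2,4,6,7,8,9} 1  {4,5,6,7,8,9} 3
  7 to go: {2,4,5,6,7,8,9} 4  {3,4,5,6,7,8,9} 3
  8 to go: {2,3,4,5,6,7,8,9} 7
  if 0:k drops first: 7 orders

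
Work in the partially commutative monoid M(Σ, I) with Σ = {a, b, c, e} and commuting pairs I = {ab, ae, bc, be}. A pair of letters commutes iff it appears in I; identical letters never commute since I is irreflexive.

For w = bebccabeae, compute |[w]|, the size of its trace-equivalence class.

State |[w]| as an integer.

0(b) covers ∅
1(e) covers ∅
2(b) covers 0:b
3(c) covers 1:e
4(c) covers 3:c
5(a) covers 4:c
6(b) covers 2:b
7(e) covers 4:c
8(a) covers 5:a
9(e) covers 7:e
floor of heap: 0:b, 1:e
completions by unplaced set U, small U first (add the entries for U minus each lowest piece of U):
  |U|=1: {6}:1  {8}:1  {9}:1
  |U|=2: {2,6}:1  {5,8}:1  {6,8}:2  {6,9}:2  {7,9}:1  {8,9}:2
  |U|=3: {0,2,6}:1  {2,6,8}:3  {2,6,9}:3  {5,6,8}:3  {5,8,9}:3  {6,7,9}:3  {6,8,9}:6  {7,8,9}:3
  |U|=4: {0,2,6,8}:4  {0,2,6,9}:4  {2,5,6,8}:6  {2,6,7,9}:6  {2,6,8,9}:12  {5,6,8,9}:12  {5,7,8,9}:6  {6,7,8,9}:12
  |U|=5: {0,2,5,6,8}:10  {0,2,6,7,9}:10  {0,2,6,8,9}:20  {2,5,6,8,9}:30  {2,6,7,8,9}:30  {4,5,7,8,9}:6  {5,6,7,8,9}:30
  |U|=6: {0,2,5,6,8,9}:60  {0,2,6,7,8,9}:60  {2,5,6,7,8,9}:90  {3,4,5,7,8,9}:6  {4,5,6,7,8,9}:36
  |U|=7: {0,2,5,6,7,8,9}:210  {1,3,4,5,7,8,9}:6  {2,4,5,6,7,8,9}:126  {3,4,5,6,7,8,9}:42
  |U|=8: {0,2,4,5,6,7,8,9}:336  {1,3,4,5,6,7,8,9}:48  {2,3,4,5,6,7,8,9}:168
  start at 0(b): 216
  start at 1(e): 504
sum over floor = 720

720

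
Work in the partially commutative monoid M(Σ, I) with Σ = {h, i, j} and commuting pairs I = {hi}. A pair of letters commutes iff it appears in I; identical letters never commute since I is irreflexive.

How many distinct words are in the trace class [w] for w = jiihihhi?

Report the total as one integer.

35

0(j) covers ∅
1(i) covers 0:j
2(i) covers 1:i
3(h) covers 0:j
4(i) covers 2:i
5(h) covers 3:h
6(h) covers 5:h
7(i) covers 4:i
floor of heap: 0:j
completions by unplaced set U, small U first (add the entries for U minus each lowest piece of U):
  |U|=1: {6}:1  {7}:1
  |U|=2: {4,7}:1  {5,6}:1  {6,7}:2
  |U|=3: {2,4,7}:1  {3,5,6}:1  {4,6,7}:3  {5,6,7}:3
  |U|=4: {1,2,4,7}:1  {2,4,6,7}:4  {3,5,6,7}:4  {4,5,6,7}:6
  |U|=5: {1,2,4,6,7}:5  {2,4,5,6,7}:10  {3,4,5,6,7}:10
  |U|=6: {1,2,4,5,6,7}:15  {2,3,4,5,6,7}:20
  start at 0(j): 35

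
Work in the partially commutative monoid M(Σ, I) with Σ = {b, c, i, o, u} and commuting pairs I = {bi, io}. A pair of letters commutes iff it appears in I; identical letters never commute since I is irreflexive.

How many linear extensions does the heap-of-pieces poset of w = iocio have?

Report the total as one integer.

drop 0:i onto floor
drop 1:o onto floor
drop 2:c onto {0:i, 1:o}
drop 3:i onto {2:c}
drop 4:o onto {2:c}
ground layer = {0:i, 1:o}
drop-orders for the pieces not yet dropped (sum over which currently-grounded one goes next):
  1 to go: {3} 1  {4} 1
  2 to go: {3,4} 2
  3 to go: {2,3,4} 2
  if 0:i drops first: 2 orders
  if 1:o drops first: 2 orders
heap linearizations: 4

4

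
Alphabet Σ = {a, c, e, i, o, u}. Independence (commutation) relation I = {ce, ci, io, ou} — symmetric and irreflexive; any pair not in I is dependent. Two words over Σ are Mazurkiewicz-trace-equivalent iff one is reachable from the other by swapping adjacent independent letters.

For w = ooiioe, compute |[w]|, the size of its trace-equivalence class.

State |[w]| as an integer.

0(o) covers ∅
1(o) covers 0:o
2(i) covers ∅
3(i) covers 2:i
4(o) covers 1:o
5(e) covers 3:i, 4:o
floor of heap: 0:o, 2:i
completions by unplaced set U, small U first (add the entries for U minus each lowest piece of U):
  |U|=1: {5}:1
  |U|=2: {3,5}:1  {4,5}:1
  |U|=3: {1,4,5}:1  {2,3,5}:1  {3,4,5}:2
  |U|=4: {0,1,4,5}:1  {1,3,4,5}:3  {2,3,4,5}:3
  start at 0(o): 6
  start at 2(i): 4
sum over floor = 10

10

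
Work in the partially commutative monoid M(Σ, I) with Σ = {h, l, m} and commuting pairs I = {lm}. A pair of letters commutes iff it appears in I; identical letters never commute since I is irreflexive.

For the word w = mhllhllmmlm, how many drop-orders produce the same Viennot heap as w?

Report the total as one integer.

20

0(m) covers ∅
1(h) covers 0:m
2(l) covers 1:h
3(l) covers 2:l
4(h) covers 3:l
5(l) covers 4:h
6(l) covers 5:l
7(m) covers 4:h
8(m) covers 7:m
9(l) covers 6:l
10(m) covers 8:m
floor of heap: 0:m
completions by unplaced set U, small U first (add the entries for U minus each lowest piece of U):
  |U|=1: {9}:1  {10}:1
  |U|=2: {6,9}:1  {8,10}:1  {9,10}:2
  |U|=3: {5,6,9}:1  {6,9,10}:3  {7,8,10}:1  {8,9,10}:3
  |U|=4: {5,6,9,10}:4  {6,8,9,10}:6  {7,8,9,10}:4
  |U|=5: {5,6,8,9,10}:10  {6,7,8,9,10}:10
  |U|=6: {5,6,7,8,9,10}:20
  |U|=7: {4,5,6,7,8,9,10}:20
  |U|=8: {3,4,5,6,7,8,9,10}:20
  |U|=9: {2,3,4,5,6,7,8,9,10}:20
  start at 0(m): 20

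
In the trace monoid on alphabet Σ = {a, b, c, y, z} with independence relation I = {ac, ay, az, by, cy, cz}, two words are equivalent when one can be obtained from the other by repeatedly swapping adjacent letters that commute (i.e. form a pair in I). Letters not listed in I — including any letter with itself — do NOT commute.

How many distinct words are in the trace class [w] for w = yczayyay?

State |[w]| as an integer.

#0=y has no predecessor
#1=c has no predecessor
#2=z depends on [0:y]
#3=a has no predecessor
#4=y depends on [2:z]
#5=y depends on [4:y]
#6=a depends on [3:a]
#7=y depends on [5:y]
sources: [0:y, 1:c, 3:a]
N(rest) = Σ N(rest − s) over sources s of rest; N(one piece) = 1:
  size 1 → [1]=1  [6]=1  [7]=1
  size 2 → [1,6]=2  [1,7]=2  [3,6]=1  [5,7]=1  [6,7]=2
  size 3 → [1,3,6]=3  [1,5,7]=3  [1,6,7]=6  [3,6,7]=3  [4,5,7]=1  [5,6,7]=3
  size 4 → [1,3,6,7]=12  [1,4,5,7]=4  [1,5,6,7]=12  [2,4,5,7]=1  [3,5,6,7]=6  [4,5,6,7]=4
  size 5 → [0,2,4,5,7]=1  [1,2,4,5,7]=5  [1,3,5,6,7]=30  [1,4,5,6,7]=20  [2,4,5,6,7]=5  [3,4,5,6,7]=10
  size 6 → [0,1,2,4,5,7]=6  [0,2,4,5,6,7]=6  [1,2,4,5,6,7]=30  [1,3,4,5,6,7]=60  [2,3,4,5,6,7]=15
  first=0(y) contributes 105
  first=1(c) contributes 21
  first=3(a) contributes 42
|[w]| = 168

168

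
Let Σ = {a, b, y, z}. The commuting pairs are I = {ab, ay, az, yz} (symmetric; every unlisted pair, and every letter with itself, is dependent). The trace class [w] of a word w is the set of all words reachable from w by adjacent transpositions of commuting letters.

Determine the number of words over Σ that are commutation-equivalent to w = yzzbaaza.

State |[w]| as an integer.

168

#0=y has no predecessor
#1=z has no predecessor
#2=z depends on [1:z]
#3=b depends on [0:y, 2:z]
#4=a has no predecessor
#5=a depends on [4:a]
#6=z depends on [3:b]
#7=a depends on [5:a]
sources: [0:y, 1:z, 4:a]
N(rest) = Σ N(rest − s) over sources s of rest; N(one piece) = 1:
  size 1 → [6]=1  [7]=1
  size 2 → [3,6]=1  [5,7]=1  [6,7]=2
  size 3 → [0,3,6]=1  [2,3,6]=1  [3,6,7]=3  [4,5,7]=1  [5,6,7]=3
  size 4 → [0,2,3,6]=2  [0,3,6,7]=4  [1,2,3,6]=1  [2,3,6,7]=4  [3,5,6,7]=6  [4,5,6,7]=4
  size 5 → [0,1,2,3,6]=3  [0,2,3,6,7]=10  [0,3,5,6,7]=10  [1,2,3,6,7]=5  [2,3,5,6,7]=10  [3,4,5,6,7]=10
  size 6 → [0,1,2,3,6,7]=18  [0,2,3,5,6,7]=30  [0,3,4,5,6,7]=20  [1,2,3,5,6,7]=15  [2,3,4,5,6,7]=20
  first=0(y) contributes 35
  first=1(z) contributes 70
  first=4(a) contributes 63
|[w]| = 168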